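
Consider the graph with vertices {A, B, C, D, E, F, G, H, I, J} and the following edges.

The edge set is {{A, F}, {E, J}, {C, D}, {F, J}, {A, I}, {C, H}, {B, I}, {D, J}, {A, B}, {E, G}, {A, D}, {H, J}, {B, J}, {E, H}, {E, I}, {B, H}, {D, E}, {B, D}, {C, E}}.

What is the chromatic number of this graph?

A, B, I form a triangle, so at least 3 colors are needed.
3 colors suffice: color red → {B, E, F}; color blue → {D, G, H, I}; color green → {A, C, J}. Every edge joins two different colors.

3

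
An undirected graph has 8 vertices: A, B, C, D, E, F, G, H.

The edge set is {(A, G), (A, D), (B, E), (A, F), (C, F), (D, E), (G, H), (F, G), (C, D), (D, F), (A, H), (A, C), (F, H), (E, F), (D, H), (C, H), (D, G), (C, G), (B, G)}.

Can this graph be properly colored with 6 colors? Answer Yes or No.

The chromatic number is 6. A, C, D, F, G, H are pairwise adjacent (a clique of size 6), so at least 6 colors are needed.
6 colors suffice: color 1 → {E, G}; color 2 → {B, F}; color 3 → {D}; color 4 → {H}; color 5 → {C}; color 6 → {A}.
That is already a proper 6-coloring.

Yes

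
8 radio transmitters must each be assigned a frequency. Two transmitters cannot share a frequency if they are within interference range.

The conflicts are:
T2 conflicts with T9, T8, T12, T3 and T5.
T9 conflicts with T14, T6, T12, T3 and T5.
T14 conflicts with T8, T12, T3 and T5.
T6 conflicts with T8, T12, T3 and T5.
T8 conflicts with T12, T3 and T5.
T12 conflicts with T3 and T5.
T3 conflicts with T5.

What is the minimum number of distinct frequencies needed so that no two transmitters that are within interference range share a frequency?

5

T9, T6, T12, T3, T5 pairwise conflict, so at least 5 frequencies are needed.
A valid assignment using 5 frequencies: T2=5, T9=4, T14=5, T6=5, T8=4, T12=3, T3=2, T5=1. Each listed conflict is separated.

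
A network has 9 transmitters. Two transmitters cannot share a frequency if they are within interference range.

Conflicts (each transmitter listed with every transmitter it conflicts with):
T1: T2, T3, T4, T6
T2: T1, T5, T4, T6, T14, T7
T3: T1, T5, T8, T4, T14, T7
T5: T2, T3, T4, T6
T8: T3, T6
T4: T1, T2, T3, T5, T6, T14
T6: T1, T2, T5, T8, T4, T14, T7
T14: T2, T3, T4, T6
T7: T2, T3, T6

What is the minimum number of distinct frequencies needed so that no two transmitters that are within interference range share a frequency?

4

T2, T4, T6, T14 all conflict with each other, so at least 4 frequencies are needed.
Using 4 frequencies: T1=4, T2=2, T3=1, T5=4, T8=2, T4=3, T6=1, T14=4, T7=3. Each listed conflict is separated.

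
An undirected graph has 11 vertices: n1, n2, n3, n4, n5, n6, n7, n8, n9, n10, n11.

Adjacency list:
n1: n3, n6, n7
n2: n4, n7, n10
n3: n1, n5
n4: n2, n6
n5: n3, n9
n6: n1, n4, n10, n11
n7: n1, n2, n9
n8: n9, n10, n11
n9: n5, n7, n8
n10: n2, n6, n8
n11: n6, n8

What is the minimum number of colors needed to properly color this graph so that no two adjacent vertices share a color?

3

The cycle n7-n9-n8-n10-n2-n7 has odd length 5, so it cannot be 2-colored; at least 3 colors are needed.
3 colors suffice: color 1 → {n2, n3, n6, n8}; color 2 → {n1, n4, n9, n10, n11}; color 3 → {n5, n7}. Each edge has distinct colors on its endpoints.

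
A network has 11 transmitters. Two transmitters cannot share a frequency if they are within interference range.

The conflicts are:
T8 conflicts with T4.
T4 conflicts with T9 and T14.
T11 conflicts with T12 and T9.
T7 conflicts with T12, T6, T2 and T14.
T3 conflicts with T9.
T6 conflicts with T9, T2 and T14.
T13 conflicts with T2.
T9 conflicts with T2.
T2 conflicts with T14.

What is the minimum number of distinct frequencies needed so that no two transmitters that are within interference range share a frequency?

T7, T6, T2, T14 pairwise conflict, so at least 4 frequencies are needed.
A valid assignment using 4 frequencies: T8=2, T4=1, T11=1, T7=4, T12=2, T3=1, T6=3, T13=2, T9=2, T2=1, T14=2. Every pair that conflicts lands in different frequencies.

4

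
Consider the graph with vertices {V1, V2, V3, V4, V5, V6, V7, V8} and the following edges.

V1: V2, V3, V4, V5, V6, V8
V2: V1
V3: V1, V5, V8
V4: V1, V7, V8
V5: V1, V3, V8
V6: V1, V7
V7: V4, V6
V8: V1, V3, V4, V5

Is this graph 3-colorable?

V1, V3, V5, V8 are mutually adjacent (a clique of size 4), so at least 4 colors are needed.
So 3 colors are not enough.

No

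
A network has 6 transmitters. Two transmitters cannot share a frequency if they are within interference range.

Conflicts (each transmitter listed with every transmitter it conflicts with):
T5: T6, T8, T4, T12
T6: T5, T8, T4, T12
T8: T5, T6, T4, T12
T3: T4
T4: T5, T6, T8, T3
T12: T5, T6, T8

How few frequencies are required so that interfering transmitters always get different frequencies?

T5, T6, T8, T4 all conflict with each other, so at least 4 frequencies are needed.
4 frequencies suffice: frequency 1 → {T4, T12}; frequency 2 → {T6, T3}; frequency 3 → {T8}; frequency 4 → {T5}. Each listed conflict is separated.

4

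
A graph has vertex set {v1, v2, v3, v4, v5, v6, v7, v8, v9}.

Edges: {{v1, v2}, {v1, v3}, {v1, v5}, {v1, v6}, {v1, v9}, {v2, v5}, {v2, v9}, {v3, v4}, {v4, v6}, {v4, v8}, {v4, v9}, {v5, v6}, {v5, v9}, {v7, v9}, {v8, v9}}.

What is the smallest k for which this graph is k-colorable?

4

v1, v2, v5, v9 are mutually adjacent (a clique of size 4), so at least 4 colors are needed.
4 colors suffice: color R → {v3, v6, v9}; color B → {v1, v4, v7}; color G → {v5, v8}; color Y → {v2}. Every edge joins two different colors.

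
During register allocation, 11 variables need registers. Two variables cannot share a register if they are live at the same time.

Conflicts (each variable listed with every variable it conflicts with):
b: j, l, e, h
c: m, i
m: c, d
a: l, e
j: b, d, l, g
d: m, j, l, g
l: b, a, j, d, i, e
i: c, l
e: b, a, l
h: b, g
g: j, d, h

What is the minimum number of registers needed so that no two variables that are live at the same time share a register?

3

j, d, l are mutually in conflict, so at least 3 registers are needed.
3 registers suffice: register 1 → {m, l, g}; register 2 → {c, j, e, h}; register 3 → {b, a, d, i}. Every pair that conflicts lands in different registers.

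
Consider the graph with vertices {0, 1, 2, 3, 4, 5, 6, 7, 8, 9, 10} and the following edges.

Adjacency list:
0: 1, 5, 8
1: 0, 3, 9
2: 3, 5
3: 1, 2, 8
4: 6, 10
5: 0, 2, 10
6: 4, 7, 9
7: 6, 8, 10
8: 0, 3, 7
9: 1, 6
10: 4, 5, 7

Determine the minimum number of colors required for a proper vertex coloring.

The cycle 5-10-7-8-0-5 has odd length 5, so it cannot be 2-colored; at least 3 colors are needed.
3 colors suffice: color red → {3, 4, 5, 7, 9}; color blue → {1, 2, 6, 8, 10}; color green → {0}. No two adjacent vertices share a color.

3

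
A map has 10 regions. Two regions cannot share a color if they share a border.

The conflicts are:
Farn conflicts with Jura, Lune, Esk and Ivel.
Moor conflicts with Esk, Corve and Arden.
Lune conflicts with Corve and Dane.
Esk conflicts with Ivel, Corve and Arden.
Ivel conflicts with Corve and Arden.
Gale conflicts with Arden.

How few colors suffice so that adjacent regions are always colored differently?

Esk, Ivel, Arden all conflict with each other, so at least 3 colors are needed.
A valid assignment using 3 colors: Farn=2, Jura=1, Moor=3, Lune=1, Esk=1, Ivel=3, Corve=2, Dane=2, Gale=1, Arden=2. No two conflicting regions share a color.

3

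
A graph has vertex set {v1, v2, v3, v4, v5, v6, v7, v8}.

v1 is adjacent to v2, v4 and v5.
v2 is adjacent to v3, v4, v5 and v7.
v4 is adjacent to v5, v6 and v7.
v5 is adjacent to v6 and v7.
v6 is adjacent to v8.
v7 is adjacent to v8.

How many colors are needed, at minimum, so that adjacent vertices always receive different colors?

v1, v2, v4, v5 are mutually adjacent (a clique of size 4), so at least 4 colors are needed.
4 colors suffice: v1=4, v2=2, v3=1, v4=1, v5=3, v6=2, v7=4, v8=1. No two adjacent vertices share a color.

4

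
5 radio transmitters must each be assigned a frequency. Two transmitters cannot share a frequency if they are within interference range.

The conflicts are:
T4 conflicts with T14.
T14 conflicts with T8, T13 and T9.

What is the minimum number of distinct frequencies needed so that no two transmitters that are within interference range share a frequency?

T14 and T8 conflict, so at least 2 frequencies are needed.
Using 2 frequencies: T4=2, T14=1, T8=2, T13=2, T9=2. Each listed conflict is separated.

2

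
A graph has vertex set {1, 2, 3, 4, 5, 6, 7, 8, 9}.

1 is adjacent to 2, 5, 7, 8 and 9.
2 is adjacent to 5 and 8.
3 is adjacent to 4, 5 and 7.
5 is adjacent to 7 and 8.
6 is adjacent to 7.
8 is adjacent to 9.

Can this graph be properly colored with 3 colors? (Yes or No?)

No

1, 2, 5, 8 form a clique, so at least 4 colors are needed.
So 3 colors are not enough.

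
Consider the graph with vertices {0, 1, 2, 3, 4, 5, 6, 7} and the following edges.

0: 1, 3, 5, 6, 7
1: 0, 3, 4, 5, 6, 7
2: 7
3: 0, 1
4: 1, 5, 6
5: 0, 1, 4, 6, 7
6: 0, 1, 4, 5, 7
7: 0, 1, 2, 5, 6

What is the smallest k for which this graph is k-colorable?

5

0, 1, 5, 6, 7 form a clique, so at least 5 colors are needed.
5 colors suffice: 0=b, 1=a, 2=a, 3=c, 4=b, 5=c, 6=e, 7=d. No two adjacent vertices share a color.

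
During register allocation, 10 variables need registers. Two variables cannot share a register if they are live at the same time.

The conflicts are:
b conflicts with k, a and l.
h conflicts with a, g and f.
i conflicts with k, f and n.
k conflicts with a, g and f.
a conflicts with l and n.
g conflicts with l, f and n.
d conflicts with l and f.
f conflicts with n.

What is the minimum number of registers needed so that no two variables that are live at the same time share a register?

3

b, k, a are mutually in conflict, so at least 3 registers are needed.
3 registers suffice: register 1 → {a, f}; register 2 → {h, k, l, n}; register 3 → {b, i, g, d}. No two conflicting variables share a register.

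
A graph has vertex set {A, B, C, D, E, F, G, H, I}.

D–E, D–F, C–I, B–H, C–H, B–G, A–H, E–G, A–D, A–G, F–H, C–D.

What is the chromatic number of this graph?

C and I are adjacent, so at least 2 colors are needed.
One proper 2-coloring: A=blue, B=blue, C=blue, D=red, E=blue, F=blue, G=red, H=red, I=red. Every edge joins two different colors.

2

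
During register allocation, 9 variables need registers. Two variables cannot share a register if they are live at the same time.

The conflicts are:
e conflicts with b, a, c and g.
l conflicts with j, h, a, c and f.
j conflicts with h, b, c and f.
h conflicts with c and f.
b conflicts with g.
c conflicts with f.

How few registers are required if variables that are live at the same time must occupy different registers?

5

l, j, h, c, f pairwise conflict, so at least 5 registers are needed.
5 registers suffice: register 1 → {e, l}; register 2 → {j, a, g}; register 3 → {b, c}; register 4 → {f}; register 5 → {h}. Every pair that conflicts lands in different registers.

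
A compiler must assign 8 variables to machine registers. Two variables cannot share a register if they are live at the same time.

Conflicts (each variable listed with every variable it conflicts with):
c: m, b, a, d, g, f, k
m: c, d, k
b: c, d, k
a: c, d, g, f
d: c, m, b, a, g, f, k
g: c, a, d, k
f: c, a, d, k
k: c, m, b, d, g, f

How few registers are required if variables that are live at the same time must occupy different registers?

c, a, d, f are mutually in conflict, so at least 4 registers are needed.
4 registers suffice: register 1 → {c}; register 2 → {d}; register 3 → {a, k}; register 4 → {m, b, g, f}. Every pair that conflicts lands in different registers.

4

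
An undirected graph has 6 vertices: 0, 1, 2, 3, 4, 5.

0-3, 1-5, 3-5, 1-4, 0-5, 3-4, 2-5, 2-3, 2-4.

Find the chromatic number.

3

0, 3, 5 form a triangle, so at least 3 colors are needed.
3 colors suffice: 0=green, 1=blue, 2=green, 3=blue, 4=red, 5=red. Every edge joins two different colors.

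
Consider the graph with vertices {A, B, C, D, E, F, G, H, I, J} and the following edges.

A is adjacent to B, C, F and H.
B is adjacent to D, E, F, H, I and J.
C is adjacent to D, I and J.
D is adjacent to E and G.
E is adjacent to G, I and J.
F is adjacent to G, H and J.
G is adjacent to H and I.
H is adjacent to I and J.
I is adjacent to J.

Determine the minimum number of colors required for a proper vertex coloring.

4

A, B, F, H are pairwise adjacent (a clique of size 4), so at least 4 colors are needed.
A valid assignment using 4 colors: A=yellow, B=red, C=red, D=green, E=blue, F=green, G=red, H=blue, I=green, J=yellow. Each edge has distinct colors on its endpoints.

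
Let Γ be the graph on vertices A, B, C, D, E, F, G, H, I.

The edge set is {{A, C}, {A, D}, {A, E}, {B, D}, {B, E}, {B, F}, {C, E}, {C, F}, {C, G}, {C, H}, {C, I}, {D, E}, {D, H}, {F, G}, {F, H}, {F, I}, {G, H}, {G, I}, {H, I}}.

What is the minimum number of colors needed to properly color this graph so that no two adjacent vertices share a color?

C, F, G, H, I are pairwise adjacent (a clique of size 5), so at least 5 colors are needed.
5 colors suffice: color 1 → {C, D}; color 2 → {E, F}; color 3 → {A, B, H}; color 4 → {G}; color 5 → {I}. Every edge joins two different colors.

5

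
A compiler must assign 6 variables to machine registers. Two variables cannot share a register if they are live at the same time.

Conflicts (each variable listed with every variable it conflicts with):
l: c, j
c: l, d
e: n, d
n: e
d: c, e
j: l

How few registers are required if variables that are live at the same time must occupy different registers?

l and j conflict, so at least 2 registers are needed.
2 registers suffice: register 1 → {l, n, d}; register 2 → {c, e, j}. Each listed conflict is separated.

2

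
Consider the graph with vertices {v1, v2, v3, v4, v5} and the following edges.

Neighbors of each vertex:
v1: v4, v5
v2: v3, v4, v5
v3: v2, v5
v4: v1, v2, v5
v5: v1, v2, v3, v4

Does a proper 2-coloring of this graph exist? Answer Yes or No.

v1, v4, v5 are pairwise adjacent, so at least 3 colors are needed.
So 2 colors are not enough.

No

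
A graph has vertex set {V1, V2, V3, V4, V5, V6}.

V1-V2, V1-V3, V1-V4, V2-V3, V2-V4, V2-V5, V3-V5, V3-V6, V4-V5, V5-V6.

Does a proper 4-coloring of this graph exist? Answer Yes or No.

The chromatic number is 3. V3, V5, V6 are pairwise adjacent, so at least 3 colors are needed.
3 colors suffice: color 1 → {V3, V4}; color 2 → {V1, V5}; color 3 → {V2, V6}.
Since 4 ≥ 3, a proper 4-coloring certainly exists.

Yes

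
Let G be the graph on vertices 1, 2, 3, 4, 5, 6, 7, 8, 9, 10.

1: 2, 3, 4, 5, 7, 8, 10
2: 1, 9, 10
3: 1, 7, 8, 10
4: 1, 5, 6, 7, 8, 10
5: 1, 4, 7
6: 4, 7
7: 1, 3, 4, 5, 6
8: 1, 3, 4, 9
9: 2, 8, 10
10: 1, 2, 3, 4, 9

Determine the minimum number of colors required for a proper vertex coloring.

1, 4, 5, 7 are pairwise adjacent (a clique of size 4), so at least 4 colors are needed.
4 colors suffice: 1=red, 2=blue, 3=blue, 4=blue, 5=yellow, 6=red, 7=green, 8=green, 9=red, 10=green. Each edge has distinct colors on its endpoints.

4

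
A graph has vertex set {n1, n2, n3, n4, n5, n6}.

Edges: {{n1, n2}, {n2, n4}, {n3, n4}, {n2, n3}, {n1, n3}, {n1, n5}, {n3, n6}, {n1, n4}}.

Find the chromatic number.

n1, n2, n3, n4 form a clique, so at least 4 colors are needed.
4 colors suffice: color 1 → {n1, n6}; color 2 → {n3, n5}; color 3 → {n4}; color 4 → {n2}. Every edge joins two different colors.

4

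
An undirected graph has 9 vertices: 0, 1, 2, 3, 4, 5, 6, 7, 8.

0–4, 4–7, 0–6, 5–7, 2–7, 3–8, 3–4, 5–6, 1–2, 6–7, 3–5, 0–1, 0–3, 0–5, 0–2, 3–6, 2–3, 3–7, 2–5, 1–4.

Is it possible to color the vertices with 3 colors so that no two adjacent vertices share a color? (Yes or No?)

2, 3, 5, 7 are pairwise adjacent (a clique of size 4), so at least 4 colors are needed.
So 3 colors are not enough.

No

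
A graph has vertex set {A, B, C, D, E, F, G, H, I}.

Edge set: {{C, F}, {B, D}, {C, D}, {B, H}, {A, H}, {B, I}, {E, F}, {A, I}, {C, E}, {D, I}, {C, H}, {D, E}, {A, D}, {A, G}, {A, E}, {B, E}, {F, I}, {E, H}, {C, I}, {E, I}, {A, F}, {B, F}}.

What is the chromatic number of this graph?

C, D, E, I are pairwise adjacent (a clique of size 4), so at least 4 colors are needed.
One proper 4-coloring: A=2, B=2, C=2, D=4, E=1, F=4, G=1, H=3, I=3. Each edge has distinct colors on its endpoints.

4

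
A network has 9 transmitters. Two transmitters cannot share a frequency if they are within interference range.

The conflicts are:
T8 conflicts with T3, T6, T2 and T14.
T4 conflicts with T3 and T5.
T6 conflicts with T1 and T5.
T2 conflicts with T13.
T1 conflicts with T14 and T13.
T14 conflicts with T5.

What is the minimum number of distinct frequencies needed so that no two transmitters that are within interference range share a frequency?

The cycle T4-T5-T6-T8-T3-T4 has odd length 5, so it cannot be 2-colored; at least 3 frequencies are needed.
A valid assignment using 3 frequencies: T8=1, T4=3, T3=2, T6=2, T2=2, T1=1, T14=2, T5=1, T13=3. No two conflicting transmitters share a frequency.

3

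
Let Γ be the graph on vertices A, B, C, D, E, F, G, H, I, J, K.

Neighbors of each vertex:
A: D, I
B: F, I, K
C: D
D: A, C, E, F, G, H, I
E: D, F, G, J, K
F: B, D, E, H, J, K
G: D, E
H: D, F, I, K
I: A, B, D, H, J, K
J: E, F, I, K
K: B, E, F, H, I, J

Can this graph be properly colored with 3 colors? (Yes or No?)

No

E, F, J, K form a clique, so at least 4 colors are needed.
So 3 colors are not enough.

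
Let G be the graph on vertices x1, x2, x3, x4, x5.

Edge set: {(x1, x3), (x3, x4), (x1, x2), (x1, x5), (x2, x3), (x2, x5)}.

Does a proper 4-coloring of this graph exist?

Yes

The chromatic number is 3. x1, x2, x3 are pairwise adjacent, so at least 3 colors are needed.
A valid assignment using 3 colors: x1=green, x2=red, x3=blue, x4=red, x5=blue.
Since 4 ≥ 3, a proper 4-coloring certainly exists.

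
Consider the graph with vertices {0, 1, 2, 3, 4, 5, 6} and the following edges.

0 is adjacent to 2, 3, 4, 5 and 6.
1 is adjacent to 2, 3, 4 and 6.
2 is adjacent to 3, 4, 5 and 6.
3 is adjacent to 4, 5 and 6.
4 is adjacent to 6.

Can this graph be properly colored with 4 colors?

1, 2, 3, 4, 6 are mutually adjacent (a clique of size 5), so at least 5 colors are needed.
So 4 colors are not enough.

No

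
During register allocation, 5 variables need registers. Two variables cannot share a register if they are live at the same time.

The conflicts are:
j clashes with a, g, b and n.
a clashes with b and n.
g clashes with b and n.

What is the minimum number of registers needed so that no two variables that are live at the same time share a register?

3

j, g, n pairwise conflict, so at least 3 registers are needed.
3 registers suffice: register 1 → {j}; register 2 → {a, g}; register 3 → {b, n}. No two conflicting variables share a register.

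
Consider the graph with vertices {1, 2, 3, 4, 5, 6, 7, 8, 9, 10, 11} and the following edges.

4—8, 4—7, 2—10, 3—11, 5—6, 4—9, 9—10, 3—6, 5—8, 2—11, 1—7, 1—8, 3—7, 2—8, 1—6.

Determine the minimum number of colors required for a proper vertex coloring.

The cycle 4-9-10-2-8-4 has odd length 5, so it cannot be 2-colored; at least 3 colors are needed.
3 colors suffice: color a → {6, 7, 8, 10, 11}; color b → {1, 2, 3, 4, 5}; color c → {9}. Each edge has distinct colors on its endpoints.

3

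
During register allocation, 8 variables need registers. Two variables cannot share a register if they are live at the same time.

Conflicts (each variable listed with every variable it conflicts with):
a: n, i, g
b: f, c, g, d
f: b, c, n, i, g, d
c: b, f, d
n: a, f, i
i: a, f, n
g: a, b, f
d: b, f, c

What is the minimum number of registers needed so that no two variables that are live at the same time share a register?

b, f, c, d are mutually in conflict, so at least 4 registers are needed.
4 registers suffice: a=1, b=2, f=1, c=4, n=2, i=3, g=3, d=3. Every pair that conflicts lands in different registers.

4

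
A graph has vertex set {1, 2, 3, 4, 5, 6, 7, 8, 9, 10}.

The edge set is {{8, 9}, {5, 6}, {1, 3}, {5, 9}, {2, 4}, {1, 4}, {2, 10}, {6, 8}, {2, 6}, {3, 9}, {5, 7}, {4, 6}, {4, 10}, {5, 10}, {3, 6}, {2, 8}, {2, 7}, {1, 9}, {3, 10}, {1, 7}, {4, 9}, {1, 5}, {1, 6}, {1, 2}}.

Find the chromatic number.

4

1, 2, 4, 6 are pairwise adjacent (a clique of size 4), so at least 4 colors are needed.
One proper 4-coloring: 1=a, 2=c, 3=c, 4=d, 5=c, 6=b, 7=b, 8=a, 9=b, 10=a. Every edge joins two different colors.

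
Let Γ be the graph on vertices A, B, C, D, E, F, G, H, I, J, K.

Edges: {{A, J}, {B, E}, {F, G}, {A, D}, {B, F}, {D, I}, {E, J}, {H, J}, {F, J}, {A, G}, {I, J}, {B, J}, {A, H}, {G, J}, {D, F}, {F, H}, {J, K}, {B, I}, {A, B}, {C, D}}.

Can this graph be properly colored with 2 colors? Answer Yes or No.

No

B, F, J form a triangle, so at least 3 colors are needed.
So 2 colors are not enough.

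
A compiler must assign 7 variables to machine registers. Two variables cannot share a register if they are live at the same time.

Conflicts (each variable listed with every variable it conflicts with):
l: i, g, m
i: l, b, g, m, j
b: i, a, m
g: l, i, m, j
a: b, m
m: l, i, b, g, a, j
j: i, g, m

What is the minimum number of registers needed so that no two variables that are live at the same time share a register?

4

i, g, m, j all conflict with each other, so at least 4 registers are needed.
4 registers suffice: register 1 → {m}; register 2 → {i, a}; register 3 → {b, g}; register 4 → {l, j}. Every pair that conflicts lands in different registers.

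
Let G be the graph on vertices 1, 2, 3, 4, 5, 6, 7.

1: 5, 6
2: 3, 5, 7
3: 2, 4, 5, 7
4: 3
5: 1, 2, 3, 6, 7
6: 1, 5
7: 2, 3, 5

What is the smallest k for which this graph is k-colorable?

4

2, 3, 5, 7 are mutually adjacent (a clique of size 4), so at least 4 colors are needed.
One proper 4-coloring: 1=blue, 2=green, 3=blue, 4=red, 5=red, 6=green, 7=yellow. No two adjacent vertices share a color.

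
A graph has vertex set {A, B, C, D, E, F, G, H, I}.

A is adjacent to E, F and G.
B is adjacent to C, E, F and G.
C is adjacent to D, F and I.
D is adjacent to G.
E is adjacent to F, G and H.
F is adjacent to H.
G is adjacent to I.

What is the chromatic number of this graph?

B, E, G form a triangle, so at least 3 colors are needed.
One proper 3-coloring: A=3, B=3, C=2, D=3, E=2, F=1, G=1, H=3, I=3. No two adjacent vertices share a color.

3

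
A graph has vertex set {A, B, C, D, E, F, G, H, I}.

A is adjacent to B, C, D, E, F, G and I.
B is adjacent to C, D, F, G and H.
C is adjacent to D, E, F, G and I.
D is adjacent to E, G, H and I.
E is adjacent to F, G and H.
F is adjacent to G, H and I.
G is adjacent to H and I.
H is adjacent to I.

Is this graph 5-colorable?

Yes

The chromatic number is 5. A, C, D, E, G are mutually adjacent (a clique of size 5), so at least 5 colors are needed.
5 colors suffice: color 1 → {G}; color 2 → {D, F}; color 3 → {C, H}; color 4 → {A}; color 5 → {B, E, I}.
That is already a proper 5-coloring.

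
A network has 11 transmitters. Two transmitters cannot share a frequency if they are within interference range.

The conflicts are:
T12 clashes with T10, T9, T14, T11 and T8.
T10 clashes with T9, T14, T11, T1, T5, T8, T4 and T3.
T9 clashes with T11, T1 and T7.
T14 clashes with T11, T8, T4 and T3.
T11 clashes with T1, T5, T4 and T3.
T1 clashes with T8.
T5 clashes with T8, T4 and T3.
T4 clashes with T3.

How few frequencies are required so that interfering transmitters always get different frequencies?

T10, T11, T5, T4, T3 are mutually in conflict, so at least 5 frequencies are needed.
5 frequencies suffice: T12=4, T10=1, T9=3, T14=3, T11=2, T1=4, T7=1, T5=3, T8=2, T4=4, T3=5. No two conflicting transmitters share a frequency.

5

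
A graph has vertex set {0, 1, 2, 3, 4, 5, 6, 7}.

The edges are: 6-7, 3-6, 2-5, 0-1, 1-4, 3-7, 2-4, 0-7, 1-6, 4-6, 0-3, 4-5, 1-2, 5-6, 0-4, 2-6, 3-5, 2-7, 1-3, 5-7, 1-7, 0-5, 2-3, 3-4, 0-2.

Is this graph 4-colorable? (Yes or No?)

1, 2, 3, 6, 7 form a clique, so at least 5 colors are needed.
So 4 colors are not enough.

No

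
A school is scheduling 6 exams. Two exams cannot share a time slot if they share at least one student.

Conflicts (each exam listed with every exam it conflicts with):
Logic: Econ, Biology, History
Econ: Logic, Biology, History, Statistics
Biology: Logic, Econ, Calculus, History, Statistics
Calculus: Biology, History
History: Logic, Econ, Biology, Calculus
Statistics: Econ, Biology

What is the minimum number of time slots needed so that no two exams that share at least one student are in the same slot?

4

Logic, Econ, Biology, History all conflict with each other, so at least 4 time slots are needed.
A valid assignment using 4 time slots: Logic=4, Econ=3, Biology=1, Calculus=3, History=2, Statistics=2. No two conflicting exams share a time slot.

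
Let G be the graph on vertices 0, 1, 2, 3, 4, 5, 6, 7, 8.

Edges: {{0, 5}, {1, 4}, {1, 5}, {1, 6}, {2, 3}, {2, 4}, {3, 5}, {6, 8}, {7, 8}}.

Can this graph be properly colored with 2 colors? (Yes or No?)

The cycle 2-4-1-5-3-2 has odd length 5, so it cannot be 2-colored; at least 3 colors are needed.
So 2 colors are not enough.

No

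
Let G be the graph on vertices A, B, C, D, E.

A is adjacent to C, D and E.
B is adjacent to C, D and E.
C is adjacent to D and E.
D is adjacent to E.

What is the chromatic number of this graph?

4

A, C, D, E are pairwise adjacent (a clique of size 4), so at least 4 colors are needed.
A valid assignment using 4 colors: A=yellow, B=yellow, C=red, D=blue, E=green. No two adjacent vertices share a color.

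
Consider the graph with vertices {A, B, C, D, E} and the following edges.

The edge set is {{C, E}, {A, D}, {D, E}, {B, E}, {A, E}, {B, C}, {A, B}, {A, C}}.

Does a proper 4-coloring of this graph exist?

The chromatic number is 4. A, B, C, E are pairwise adjacent (a clique of size 4), so at least 4 colors are needed.
A valid assignment using 4 colors: A=2, B=4, C=3, D=3, E=1.
That is already a proper 4-coloring.

Yes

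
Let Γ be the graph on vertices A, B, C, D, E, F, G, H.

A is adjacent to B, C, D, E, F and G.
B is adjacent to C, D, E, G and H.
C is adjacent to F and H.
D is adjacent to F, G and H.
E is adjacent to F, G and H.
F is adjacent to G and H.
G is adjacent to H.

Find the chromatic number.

4

A, B, D, G are mutually adjacent (a clique of size 4), so at least 4 colors are needed.
4 colors suffice: color 1 → {A, H}; color 2 → {C, G}; color 3 → {B, F}; color 4 → {D, E}. Every edge joins two different colors.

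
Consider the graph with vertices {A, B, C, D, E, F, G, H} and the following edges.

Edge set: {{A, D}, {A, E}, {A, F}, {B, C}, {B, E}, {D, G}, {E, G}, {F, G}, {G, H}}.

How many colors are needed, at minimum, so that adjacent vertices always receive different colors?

2

F and G are adjacent, so at least 2 colors are needed.
2 colors suffice: A=red, B=red, C=blue, D=blue, E=blue, F=blue, G=red, H=blue. No two adjacent vertices share a color.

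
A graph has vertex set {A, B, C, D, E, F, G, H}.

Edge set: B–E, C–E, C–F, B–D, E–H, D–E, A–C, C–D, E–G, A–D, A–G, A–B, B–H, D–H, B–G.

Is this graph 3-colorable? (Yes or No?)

B, D, E, H are pairwise adjacent (a clique of size 4), so at least 4 colors are needed.
So 3 colors are not enough.

No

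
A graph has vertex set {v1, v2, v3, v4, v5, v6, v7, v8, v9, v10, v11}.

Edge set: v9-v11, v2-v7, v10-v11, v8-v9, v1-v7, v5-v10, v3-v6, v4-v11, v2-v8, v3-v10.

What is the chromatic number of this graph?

v3 and v6 are adjacent, so at least 2 colors are needed.
A valid assignment using 2 colors: v1=1, v2=1, v3=2, v4=1, v5=2, v6=1, v7=2, v8=2, v9=1, v10=1, v11=2. No two adjacent vertices share a color.

2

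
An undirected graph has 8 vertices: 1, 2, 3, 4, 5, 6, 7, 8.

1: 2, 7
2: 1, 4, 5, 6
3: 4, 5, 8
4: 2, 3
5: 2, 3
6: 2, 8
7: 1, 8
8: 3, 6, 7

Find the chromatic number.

3

The cycle 6-2-5-3-8-6 has odd length 5, so it cannot be 2-colored; at least 3 colors are needed.
3 colors suffice: color red → {2, 8}; color blue → {1, 3, 6}; color green → {4, 5, 7}. No two adjacent vertices share a color.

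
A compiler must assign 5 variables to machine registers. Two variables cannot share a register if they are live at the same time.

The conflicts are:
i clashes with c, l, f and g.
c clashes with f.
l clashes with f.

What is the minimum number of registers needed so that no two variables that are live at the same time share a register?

i, c, f are mutually in conflict, so at least 3 registers are needed.
3 registers suffice: register 1 → {i}; register 2 → {f, g}; register 3 → {c, l}. Every pair that conflicts lands in different registers.

3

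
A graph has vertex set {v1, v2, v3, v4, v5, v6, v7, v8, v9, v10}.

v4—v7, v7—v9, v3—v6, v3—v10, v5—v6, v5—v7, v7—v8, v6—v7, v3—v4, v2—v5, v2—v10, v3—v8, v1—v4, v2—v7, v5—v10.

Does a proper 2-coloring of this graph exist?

No

v2, v5, v10 are mutually adjacent, so at least 3 colors are needed.
So 2 colors are not enough.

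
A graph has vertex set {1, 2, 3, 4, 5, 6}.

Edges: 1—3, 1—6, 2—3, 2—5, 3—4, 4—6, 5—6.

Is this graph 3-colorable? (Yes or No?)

Yes

The chromatic number is 3. The cycle 6-1-3-2-5-6 has odd length 5, so it cannot be 2-colored; at least 3 colors are needed.
One proper 3-coloring: 1=blue, 2=blue, 3=red, 4=blue, 5=green, 6=red.
That is already a proper 3-coloring.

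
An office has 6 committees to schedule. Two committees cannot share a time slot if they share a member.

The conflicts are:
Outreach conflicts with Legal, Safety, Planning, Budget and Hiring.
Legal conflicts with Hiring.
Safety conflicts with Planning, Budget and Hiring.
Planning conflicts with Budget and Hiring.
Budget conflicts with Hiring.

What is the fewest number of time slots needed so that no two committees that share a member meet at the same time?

5

Outreach, Safety, Planning, Budget, Hiring pairwise conflict, so at least 5 time slots are needed.
5 time slots suffice: time slot 1 → {Outreach}; time slot 2 → {Hiring}; time slot 3 → {Legal, Budget}; time slot 4 → {Safety}; time slot 5 → {Planning}. Each listed conflict is separated.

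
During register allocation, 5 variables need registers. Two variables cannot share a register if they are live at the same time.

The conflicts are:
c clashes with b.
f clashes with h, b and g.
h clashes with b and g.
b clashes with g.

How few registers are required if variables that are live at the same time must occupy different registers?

4

f, h, b, g all conflict with each other, so at least 4 registers are needed.
4 registers suffice: register 1 → {b}; register 2 → {c, h}; register 3 → {g}; register 4 → {f}. Every pair that conflicts lands in different registers.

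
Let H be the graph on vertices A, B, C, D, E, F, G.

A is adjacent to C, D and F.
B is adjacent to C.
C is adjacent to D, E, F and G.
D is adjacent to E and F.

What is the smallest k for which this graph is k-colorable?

4

A, C, D, F are mutually adjacent (a clique of size 4), so at least 4 colors are needed.
4 colors suffice: color red → {C}; color blue → {B, D, G}; color green → {E, F}; color yellow → {A}. No two adjacent vertices share a color.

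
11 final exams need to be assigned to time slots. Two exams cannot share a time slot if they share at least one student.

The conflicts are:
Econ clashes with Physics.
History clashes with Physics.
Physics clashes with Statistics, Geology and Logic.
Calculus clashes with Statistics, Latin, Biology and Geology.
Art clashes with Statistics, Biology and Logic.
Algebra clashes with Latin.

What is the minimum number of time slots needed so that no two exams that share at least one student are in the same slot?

2

Algebra and Latin conflict, so at least 2 time slots are needed.
Using 2 time slots: Econ=2, History=2, Physics=1, Calculus=1, Art=1, Statistics=2, Algebra=1, Latin=2, Biology=2, Geology=2, Logic=2. No two conflicting exams share a time slot.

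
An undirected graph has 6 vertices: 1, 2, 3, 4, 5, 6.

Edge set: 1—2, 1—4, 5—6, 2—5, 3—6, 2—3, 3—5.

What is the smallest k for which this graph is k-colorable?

2, 3, 5 are mutually adjacent, so at least 3 colors are needed.
3 colors suffice: 1=a, 2=b, 3=c, 4=b, 5=a, 6=b. Every edge joins two different colors.

3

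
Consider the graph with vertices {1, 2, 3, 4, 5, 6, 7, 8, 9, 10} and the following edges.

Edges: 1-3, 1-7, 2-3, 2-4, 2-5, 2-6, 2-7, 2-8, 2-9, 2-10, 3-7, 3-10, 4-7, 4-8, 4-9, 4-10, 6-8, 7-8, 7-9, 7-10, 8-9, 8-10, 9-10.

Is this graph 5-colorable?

No

2, 4, 7, 8, 9, 10 form a clique, so at least 6 colors are needed.
So 5 colors are not enough.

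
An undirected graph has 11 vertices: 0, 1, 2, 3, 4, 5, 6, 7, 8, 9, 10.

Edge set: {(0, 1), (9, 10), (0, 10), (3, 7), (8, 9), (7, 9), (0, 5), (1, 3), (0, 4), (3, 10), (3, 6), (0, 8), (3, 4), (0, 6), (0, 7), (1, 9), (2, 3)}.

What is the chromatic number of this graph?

3 and 10 are adjacent, so at least 2 colors are needed.
2 colors suffice: color a → {0, 3, 9}; color b → {1, 2, 4, 5, 6, 7, 8, 10}. Every edge joins two different colors.

2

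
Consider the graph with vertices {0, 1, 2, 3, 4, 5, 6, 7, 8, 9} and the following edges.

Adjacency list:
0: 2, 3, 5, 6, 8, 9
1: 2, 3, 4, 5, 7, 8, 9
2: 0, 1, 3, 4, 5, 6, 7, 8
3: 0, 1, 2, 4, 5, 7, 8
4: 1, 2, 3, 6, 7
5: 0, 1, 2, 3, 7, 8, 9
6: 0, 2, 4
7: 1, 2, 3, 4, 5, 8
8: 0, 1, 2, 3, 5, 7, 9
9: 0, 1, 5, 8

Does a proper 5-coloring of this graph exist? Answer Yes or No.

No

1, 2, 3, 5, 7, 8 form a clique, so at least 6 colors are needed.
So 5 colors are not enough.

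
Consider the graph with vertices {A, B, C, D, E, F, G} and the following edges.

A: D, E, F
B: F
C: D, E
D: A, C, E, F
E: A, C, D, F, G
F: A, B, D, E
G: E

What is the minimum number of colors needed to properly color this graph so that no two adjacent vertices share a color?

4

A, D, E, F are mutually adjacent (a clique of size 4), so at least 4 colors are needed.
One proper 4-coloring: A=4, B=1, C=2, D=3, E=1, F=2, G=2. Every edge joins two different colors.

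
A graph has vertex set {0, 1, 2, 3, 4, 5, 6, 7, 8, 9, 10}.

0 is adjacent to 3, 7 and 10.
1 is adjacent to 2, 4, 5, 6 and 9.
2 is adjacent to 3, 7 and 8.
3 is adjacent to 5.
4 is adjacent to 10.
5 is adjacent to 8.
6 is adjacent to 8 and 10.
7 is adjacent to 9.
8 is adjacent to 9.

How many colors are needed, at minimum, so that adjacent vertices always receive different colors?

2

3 and 5 are adjacent, so at least 2 colors are needed.
2 colors suffice: color red → {1, 3, 7, 8, 10}; color blue → {0, 2, 4, 5, 6, 9}. Each edge has distinct colors on its endpoints.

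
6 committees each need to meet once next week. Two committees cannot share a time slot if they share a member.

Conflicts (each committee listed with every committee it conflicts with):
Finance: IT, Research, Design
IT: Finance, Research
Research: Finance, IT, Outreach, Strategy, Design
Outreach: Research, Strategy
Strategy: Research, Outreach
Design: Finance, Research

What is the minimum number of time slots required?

Finance, IT, Research all conflict with each other, so at least 3 time slots are needed.
3 time slots suffice: Finance=2, IT=3, Research=1, Outreach=3, Strategy=2, Design=3. No two conflicting committees share a time slot.

3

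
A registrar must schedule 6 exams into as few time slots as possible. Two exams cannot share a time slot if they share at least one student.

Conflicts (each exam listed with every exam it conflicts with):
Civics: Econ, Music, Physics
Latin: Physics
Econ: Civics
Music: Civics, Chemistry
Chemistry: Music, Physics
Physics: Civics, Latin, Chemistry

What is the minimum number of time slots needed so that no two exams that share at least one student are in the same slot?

Civics and Music conflict, so at least 2 time slots are needed.
A valid assignment using 2 time slots: Civics=1, Latin=1, Econ=2, Music=2, Chemistry=1, Physics=2. Each listed conflict is separated.

2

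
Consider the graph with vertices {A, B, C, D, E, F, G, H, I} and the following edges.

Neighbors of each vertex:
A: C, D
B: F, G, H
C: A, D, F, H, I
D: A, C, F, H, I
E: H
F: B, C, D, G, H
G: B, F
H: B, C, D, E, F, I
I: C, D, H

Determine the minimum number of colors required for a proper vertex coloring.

4

C, D, F, H form a clique, so at least 4 colors are needed.
4 colors suffice: color red → {A, G, H}; color blue → {E, F, I}; color green → {B, D}; color yellow → {C}. No two adjacent vertices share a color.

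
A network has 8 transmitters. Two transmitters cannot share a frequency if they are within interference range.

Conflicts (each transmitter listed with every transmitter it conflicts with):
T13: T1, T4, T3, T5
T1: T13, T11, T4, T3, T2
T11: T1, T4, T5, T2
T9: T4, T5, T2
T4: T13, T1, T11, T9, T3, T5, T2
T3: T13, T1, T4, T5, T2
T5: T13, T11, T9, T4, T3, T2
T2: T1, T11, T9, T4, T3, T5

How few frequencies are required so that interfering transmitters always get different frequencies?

4

T1, T11, T4, T2 pairwise conflict, so at least 4 frequencies are needed.
4 frequencies suffice: T13=2, T1=3, T11=4, T9=4, T4=1, T3=4, T5=3, T2=2. Each listed conflict is separated.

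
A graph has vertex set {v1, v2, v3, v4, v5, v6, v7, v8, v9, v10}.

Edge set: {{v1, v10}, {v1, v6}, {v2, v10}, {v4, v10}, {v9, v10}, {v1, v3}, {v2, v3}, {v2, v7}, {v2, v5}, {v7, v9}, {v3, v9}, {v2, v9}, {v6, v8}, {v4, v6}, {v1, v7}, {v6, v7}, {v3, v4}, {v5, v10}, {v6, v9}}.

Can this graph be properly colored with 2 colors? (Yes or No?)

No

v2, v3, v9 are pairwise adjacent, so at least 3 colors are needed.
So 2 colors are not enough.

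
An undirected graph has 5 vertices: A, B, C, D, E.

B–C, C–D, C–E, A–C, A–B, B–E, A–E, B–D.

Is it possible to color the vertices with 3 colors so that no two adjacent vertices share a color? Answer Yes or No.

A, B, C, E are pairwise adjacent (a clique of size 4), so at least 4 colors are needed.
So 3 colors are not enough.

No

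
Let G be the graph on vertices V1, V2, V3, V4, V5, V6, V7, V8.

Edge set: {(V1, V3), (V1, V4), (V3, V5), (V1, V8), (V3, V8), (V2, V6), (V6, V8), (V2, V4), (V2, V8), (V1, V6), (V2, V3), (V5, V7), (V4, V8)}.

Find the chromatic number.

3

V1, V4, V8 are pairwise adjacent, so at least 3 colors are needed.
A valid assignment using 3 colors: V1=B, V2=B, V3=G, V4=G, V5=R, V6=G, V7=B, V8=R. Every edge joins two different colors.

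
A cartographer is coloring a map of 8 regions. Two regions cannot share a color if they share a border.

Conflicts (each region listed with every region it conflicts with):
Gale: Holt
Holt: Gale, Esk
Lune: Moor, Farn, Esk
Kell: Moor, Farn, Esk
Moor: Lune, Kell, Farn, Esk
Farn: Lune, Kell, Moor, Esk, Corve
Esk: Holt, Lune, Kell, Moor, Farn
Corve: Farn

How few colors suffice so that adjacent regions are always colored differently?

4

Lune, Moor, Farn, Esk pairwise conflict, so at least 4 colors are needed.
4 colors suffice: color 1 → {Holt, Farn}; color 2 → {Gale, Esk, Corve}; color 3 → {Moor}; color 4 → {Lune, Kell}. Each listed conflict is separated.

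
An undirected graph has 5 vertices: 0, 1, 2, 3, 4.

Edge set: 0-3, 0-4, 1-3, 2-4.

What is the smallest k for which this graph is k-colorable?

2

1 and 3 are adjacent, so at least 2 colors are needed.
2 colors suffice: color red → {3, 4}; color blue → {0, 1, 2}. Each edge has distinct colors on its endpoints.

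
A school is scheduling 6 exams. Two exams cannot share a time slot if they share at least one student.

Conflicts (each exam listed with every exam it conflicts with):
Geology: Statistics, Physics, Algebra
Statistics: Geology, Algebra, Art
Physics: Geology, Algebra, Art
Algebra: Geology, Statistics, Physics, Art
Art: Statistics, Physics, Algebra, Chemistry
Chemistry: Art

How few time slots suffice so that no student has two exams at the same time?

Geology, Physics, Algebra pairwise conflict, so at least 3 time slots are needed.
3 time slots suffice: time slot 1 → {Algebra, Chemistry}; time slot 2 → {Geology, Art}; time slot 3 → {Statistics, Physics}. Every pair that conflicts lands in different time slots.

3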